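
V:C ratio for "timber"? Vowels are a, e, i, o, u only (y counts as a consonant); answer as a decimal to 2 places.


Word: "timber"
Vowels (a,e,i,o,u): 2
Consonants: 4
Ratio = 2/4
= 0.50


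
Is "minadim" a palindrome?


Word: "minadim"
Reversed: "midanim"
Forward == Backward? minadim != midanim
Palindrome = No


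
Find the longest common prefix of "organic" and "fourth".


Word 1: "organic"
Word 2: "fourth"
Comparing from start:
  Pos 0: 'o' != 'f' (stop)
LCP = "" (length 0)


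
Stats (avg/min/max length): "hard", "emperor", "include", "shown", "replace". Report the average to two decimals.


Lengths: "hard"=4, "emperor"=7, "include"=7, "shown"=5, "replace"=7
Sum = 30, Count = 5
Average = 30/5 = 6.00
= avg=6.00, min=4, max=7


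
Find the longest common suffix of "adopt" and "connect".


Word 1: "adopt"
Word 2: "connect"
Comparing from end:
  Pos -1: 't' == 't'
  Pos -2: 'p' != 'c' (stop)
LCS = "t" (length 1)


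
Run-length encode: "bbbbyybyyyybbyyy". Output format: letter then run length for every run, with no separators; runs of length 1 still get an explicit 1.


String: "bbbbyybyyyybbyyy"
Scanning for consecutive runs:
  'b' x 4
  'y' x 2
  'b' x 1
  'y' x 4
  'b' x 2
  'y' x 3
RLE = "b4y2b1y4b2y3"


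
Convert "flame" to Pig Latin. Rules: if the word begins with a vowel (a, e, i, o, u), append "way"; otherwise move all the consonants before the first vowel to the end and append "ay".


Word: "flame"
Starts with consonant(s) → move to end, add 'ay'
Consonant cluster: "fl"
Pig Latin = "ameflay"


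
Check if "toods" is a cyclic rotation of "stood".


Word: "stood", Candidate: "toods"
Method: check if candidate is substring of word+word
"stoodstood" contains "toods"? Yes
Is rotation = Yes


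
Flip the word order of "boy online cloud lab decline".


Original: "boy online cloud lab decline"
Words (1..n): boy | online | cloud | lab | decline
Reversed (n..1): decline | lab | cloud | online | boy
Result = "decline lab cloud online boy"


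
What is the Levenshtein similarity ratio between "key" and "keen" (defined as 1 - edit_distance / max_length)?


Word 1: "key" (length 3)
Word 2: "keen" (length 4)
One optimal edit sequence:
  1. keep 'k'
  2. insert 'e'  (+1)
  3. keep 'e'
  4. substitute 'y' -> 'n'  (+1)
Edit distance = 2
Max length = max(3, 4) = 4
Similarity = 1 - 2/4
= 0.5000


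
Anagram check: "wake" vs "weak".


Word 1: "wake" → sorted: aekw
Word 2: "weak" → sorted: aekw
Same letters? aekw == aekw
Anagram = Yes


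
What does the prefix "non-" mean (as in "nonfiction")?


Prefix: non-
As in: nonfiction -> non- + fiction
Meaning = not


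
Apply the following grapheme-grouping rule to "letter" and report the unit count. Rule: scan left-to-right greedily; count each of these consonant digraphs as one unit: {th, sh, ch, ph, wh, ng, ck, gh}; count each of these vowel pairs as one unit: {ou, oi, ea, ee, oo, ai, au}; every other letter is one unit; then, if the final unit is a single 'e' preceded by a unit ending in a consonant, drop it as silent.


Word: "letter" (6 letters)
Left-to-right scan:
  1. 'l' (letter)
  2. 'e' (letter)
  3. 't' (letter)
  4. 't' (letter)
  5. 'e' (letter)
  6. 'r' (letter)
Units from scan: 6
Sound units = 6 units


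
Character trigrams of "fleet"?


Word: "fleet" (length 5)
Number of trigrams = 5 - 3 + 1 = 3
  Position 0: "fle"
  Position 1: "lee"
  Position 2: "eet"
Trigrams = "fle", "lee", "eet"


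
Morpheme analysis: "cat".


Word: "cat"
Morphemes: cat
Each morpheme carries meaning
= 1 morpheme


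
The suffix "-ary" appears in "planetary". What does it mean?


Suffix: -ary
Example: planetary = planet + -ary
Meaning = relating to


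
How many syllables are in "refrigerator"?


Word: "refrigerator"
Syllable breakdown: re | frig | er | a | tor
Counting: 5 parts
= 5 syllables


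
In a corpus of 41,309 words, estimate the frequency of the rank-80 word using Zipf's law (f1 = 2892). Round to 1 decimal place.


Zipf's law: f(r) = f(1) / r
f(1) = 2892
f(80) = 2892 / 80
= 36.2 occurrences


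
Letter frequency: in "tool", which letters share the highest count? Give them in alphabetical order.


Word: "tool"
Letter counts:
  'l': 1
  'o': 2
  't': 1
Maximum count = 2
Most frequent = 'o' (2 times each)


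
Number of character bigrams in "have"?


Word: "have" (length 4)
Number of 2-grams = length - 2 + 1 = 4 - 2 + 1
= 3


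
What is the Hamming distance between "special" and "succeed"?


Comparing character by character (same length = 7):
  Pos 0: 's' vs 's' =
  Pos 1: 'p' vs 'u' !=
  Pos 2: 'e' vs 'c' !=
  Pos 3: 'c' vs 'c' =
  Pos 4: 'i' vs 'e' !=
  Pos 5: 'a' vs 'e' !=
  Pos 6: 'l' vs 'd' !=
Hamming distance = 5


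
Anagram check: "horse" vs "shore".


Word 1: "horse" → sorted: ehors
Word 2: "shore" → sorted: ehors
Same letters? ehors == ehors
Anagram = Yes


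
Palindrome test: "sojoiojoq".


Word: "sojoiojoq"
Reversed: "qojoiojos"
Forward == Backward? sojoiojoq != qojoiojos
Palindrome = No


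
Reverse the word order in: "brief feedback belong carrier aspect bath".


Original: "brief feedback belong carrier aspect bath"
Words (1..n): brief | feedback | belong | carrier | aspect | bath
Reversed (n..1): bath | aspect | carrier | belong | feedback | brief
Result = "bath aspect carrier belong feedback brief"


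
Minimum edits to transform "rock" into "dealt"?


Word 1: "rock" (length 4)
Word 2: "dealt" (length 5)
One optimal edit sequence (insert/delete/substitute each cost 1):
  1. insert 'd'  (+1)
  2. substitute 'r' -> 'e'  (+1)
  3. substitute 'o' -> 'a'  (+1)
  4. substitute 'c' -> 'l'  (+1)
  5. substitute 'k' -> 't'  (+1)
Total edit operations: 5
Edit distance = 5


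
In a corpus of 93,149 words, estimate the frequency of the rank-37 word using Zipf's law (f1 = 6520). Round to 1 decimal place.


Zipf's law: f(r) = f(1) / r
f(1) = 6520
f(37) = 6520 / 37
= 176.2 occurrences


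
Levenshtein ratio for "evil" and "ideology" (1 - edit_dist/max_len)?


Word 1: "evil" (length 4)
Word 2: "ideology" (length 8)
One optimal edit sequence:
  1. insert 'i'  (+1)
  2. insert 'd'  (+1)
  3. keep 'e'
  4. insert 'o'  (+1)
  5. insert 'l'  (+1)
  6. substitute 'v' -> 'o'  (+1)
  7. substitute 'i' -> 'g'  (+1)
  8. substitute 'l' -> 'y'  (+1)
Edit distance = 7
Max length = max(4, 8) = 8
Similarity = 1 - 7/8
= 0.1250


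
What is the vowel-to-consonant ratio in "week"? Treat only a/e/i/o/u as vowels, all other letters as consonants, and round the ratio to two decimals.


Word: "week"
Vowels (a,e,i,o,u): 2
Consonants: 2
Ratio = 2/2
= 1.00


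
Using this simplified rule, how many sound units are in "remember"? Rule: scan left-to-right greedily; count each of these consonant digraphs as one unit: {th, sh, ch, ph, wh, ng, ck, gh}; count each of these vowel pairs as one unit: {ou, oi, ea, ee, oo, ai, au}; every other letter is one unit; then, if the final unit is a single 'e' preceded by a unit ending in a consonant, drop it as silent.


Word: "remember" (8 letters)
Left-to-right scan:
  (1) 'r' (letter)
  (2) 'e' (letter)
  (3) 'm' (letter)
  (4) 'e' (letter)
  (5) 'm' (letter)
  (6) 'b' (letter)
  (7) 'e' (letter)
  (8) 'r' (letter)
Units from scan: 8
Sound units = 8 units


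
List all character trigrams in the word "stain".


Word: "stain" (length 5)
Number of trigrams = 5 - 3 + 1 = 3
  Position 0: "sta"
  Position 1: "tai"
  Position 2: "ain"
Trigrams = "sta", "tai", "ain"


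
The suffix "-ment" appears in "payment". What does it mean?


Suffix: -ment
Example: payment = pay + -ment
Meaning = result of action


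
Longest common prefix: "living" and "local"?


Word 1: "living"
Word 2: "local"
Comparing from start:
  Pos 0: 'l' == 'l'
  Pos 1: 'i' != 'o' (stop)
LCP = "l" (length 1)


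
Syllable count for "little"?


Word: "little"
Syllable breakdown: lit | tle
Counting: 2 parts
= 2 syllables


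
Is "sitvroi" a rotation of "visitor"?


Word: "visitor", Candidate: "sitvroi"
Method: check if candidate is substring of word+word
"visitorvisitor" contains "sitvroi"? No
Is rotation = No


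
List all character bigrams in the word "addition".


Word: "addition" (length 8)
Number of bigrams = 8 - 2 + 1 = 7
  Position 0: "ad"
  Position 1: "dd"
  Position 2: "di"
  Position 3: "it"
  Position 4: "ti"
  Position 5: "io"
  Position 6: "on"
Bigrams = "ad", "dd", "di", "it", "ti", "io", "on"


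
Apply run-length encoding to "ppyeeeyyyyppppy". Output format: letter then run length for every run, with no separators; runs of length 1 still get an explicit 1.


String: "ppyeeeyyyyppppy"
Scanning for consecutive runs:
  'p' x 2
  'y' x 1
  'e' x 3
  'y' x 4
  'p' x 4
  'y' x 1
RLE = "p2y1e3y4p4y1"


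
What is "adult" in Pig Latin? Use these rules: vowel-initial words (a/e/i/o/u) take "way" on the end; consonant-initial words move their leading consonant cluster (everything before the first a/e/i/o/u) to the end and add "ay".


Word: "adult"
Starts with vowel → add 'way'
Pig Latin = "adultway"


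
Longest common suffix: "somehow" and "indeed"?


Word 1: "somehow"
Word 2: "indeed"
Comparing from end:
  Pos -1: 'w' != 'd' (stop)
LCS = "" (length 0)


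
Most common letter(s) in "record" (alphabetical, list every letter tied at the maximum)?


Word: "record"
Letter counts:
  'c': 1
  'd': 1
  'e': 1
  'o': 1
  'r': 2
Maximum count = 2
Most frequent = 'r' (2 times each)


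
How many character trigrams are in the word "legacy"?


Word: "legacy" (length 6)
Number of 3-grams = length - 3 + 1 = 6 - 3 + 1
= 4


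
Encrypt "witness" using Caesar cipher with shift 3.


Word: "witness"
Shift: 3
Each letter → (letter + shift) mod 26:
  'w' (22) + 3 = 25 → 'z'
  'i' (8) + 3 = 11 → 'l'
  't' (19) + 3 = 22 → 'w'
  'n' (13) + 3 = 16 → 'q'
  'e' (4) + 3 = 7 → 'h'
  's' (18) + 3 = 21 → 'v'
  's' (18) + 3 = 21 → 'v'
Result = "zlwqhvv"


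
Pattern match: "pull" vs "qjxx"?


Pattern of "pull": [0, 1, 2, 2]
Pattern of "qjxx": [0, 1, 2, 2]
Patterns match
Same pattern = Yes


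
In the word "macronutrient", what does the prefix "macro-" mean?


Prefix: macro-
As in: macronutrient -> macro- + nutrient
Meaning = large


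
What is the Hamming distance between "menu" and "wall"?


Comparing character by character (same length = 4):
  Pos 0: 'm' vs 'w' !=
  Pos 1: 'e' vs 'a' !=
  Pos 2: 'n' vs 'l' !=
  Pos 3: 'u' vs 'l' !=
Hamming distance = 4


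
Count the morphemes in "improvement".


Word: "improvement"
Morphemes: improve / -ment
Each morpheme carries meaning
= 2 morphemes


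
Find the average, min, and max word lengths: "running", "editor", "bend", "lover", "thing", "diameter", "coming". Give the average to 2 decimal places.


Lengths: "running"=7, "editor"=6, "bend"=4, "lover"=5, "thing"=5, "diameter"=8, "coming"=6
Sum = 41, Count = 7
Average = 41/7 = 5.86
= avg=5.86, min=4, max=8


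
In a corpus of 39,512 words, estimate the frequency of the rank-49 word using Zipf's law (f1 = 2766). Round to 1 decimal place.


Zipf's law: f(r) = f(1) / r
f(1) = 2766
f(49) = 2766 / 49
= 56.4 occurrences


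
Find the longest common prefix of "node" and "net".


Word 1: "node"
Word 2: "net"
Comparing from start:
  Pos 0: 'n' == 'n'
  Pos 1: 'o' != 'e' (stop)
LCP = "n" (length 1)


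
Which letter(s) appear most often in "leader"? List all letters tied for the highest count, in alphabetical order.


Word: "leader"
Letter counts:
  'a': 1
  'd': 1
  'e': 2
  'l': 1
  'r': 1
Maximum count = 2
Most frequent = 'e' (2 times each)


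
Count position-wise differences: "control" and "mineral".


Comparing character by character (same length = 7):
  Pos 0: 'c' vs 'm' !=
  Pos 1: 'o' vs 'i' !=
  Pos 2: 'n' vs 'n' =
  Pos 3: 't' vs 'e' !=
  Pos 4: 'r' vs 'r' =
  Pos 5: 'o' vs 'a' !=
  Pos 6: 'l' vs 'l' =
Hamming distance = 4


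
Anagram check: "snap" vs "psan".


Word 1: "snap" → sorted: anps
Word 2: "psan" → sorted: anps
Same letters? anps == anps
Anagram = Yes


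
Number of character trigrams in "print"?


Word: "print" (length 5)
Number of 3-grams = length - 3 + 1 = 5 - 3 + 1
= 3


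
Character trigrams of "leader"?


Word: "leader" (length 6)
Number of trigrams = 6 - 3 + 1 = 4
  Position 0: "lea"
  Position 1: "ead"
  Position 2: "ade"
  Position 3: "der"
Trigrams = "lea", "ead", "ade", "der"


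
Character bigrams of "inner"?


Word: "inner" (length 5)
Number of bigrams = 5 - 2 + 1 = 4
  Position 0: "in"
  Position 1: "nn"
  Position 2: "ne"
  Position 3: "er"
Bigrams = "in", "nn", "ne", "er"


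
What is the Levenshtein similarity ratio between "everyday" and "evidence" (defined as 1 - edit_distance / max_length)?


Word 1: "everyday" (length 8)
Word 2: "evidence" (length 8)
One optimal edit sequence:
  1. keep 'e'
  2. keep 'v'
  3. substitute 'e' -> 'i'  (+1)
  4. substitute 'r' -> 'd'  (+1)
  5. substitute 'y' -> 'e'  (+1)
  6. substitute 'd' -> 'n'  (+1)
  7. substitute 'a' -> 'c'  (+1)
  8. substitute 'y' -> 'e'  (+1)
Edit distance = 6
Max length = max(8, 8) = 8
Similarity = 1 - 6/8
= 0.2500


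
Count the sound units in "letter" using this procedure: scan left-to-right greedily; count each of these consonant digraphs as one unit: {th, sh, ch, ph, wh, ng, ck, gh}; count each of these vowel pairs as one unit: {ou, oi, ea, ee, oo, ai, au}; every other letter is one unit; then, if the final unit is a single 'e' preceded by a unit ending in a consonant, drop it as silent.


Word: "letter" (6 letters)
Left-to-right scan:
  [1] 'l' (letter)
  [2] 'e' (letter)
  [3] 't' (letter)
  [4] 't' (letter)
  [5] 'e' (letter)
  [6] 'r' (letter)
Units from scan: 6
Sound units = 6 units


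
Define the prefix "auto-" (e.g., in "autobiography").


Prefix: auto-
Example: autobiography = auto- + biography
Meaning = self


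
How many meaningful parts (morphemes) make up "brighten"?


Word: "brighten"
Morphemes: bright + -en
Each morpheme carries meaning
= 2 morphemes


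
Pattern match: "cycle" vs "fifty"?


Pattern of "cycle": [0, 1, 0, 2, 3]
Pattern of "fifty": [0, 1, 0, 2, 3]
Patterns match
Same pattern = Yes


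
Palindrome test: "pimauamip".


Word: "pimauamip"
Reversed: "pimauamip"
Forward == Backward? pimauamip == pimauamip
Palindrome = Yes


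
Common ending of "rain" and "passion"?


Word 1: "rain"
Word 2: "passion"
Comparing from end:
  Pos -1: 'n' == 'n'
  Pos -2: 'i' != 'o' (stop)
LCS = "n" (length 1)


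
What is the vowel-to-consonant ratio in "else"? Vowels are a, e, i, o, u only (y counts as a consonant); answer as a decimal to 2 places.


Word: "else"
Vowels (a,e,i,o,u): 2
Consonants: 2
Ratio = 2/2
= 1.00


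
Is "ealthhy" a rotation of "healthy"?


Word: "healthy", Candidate: "ealthhy"
Method: check if candidate is substring of word+word
"healthyhealthy" contains "ealthhy"? No
Is rotation = No


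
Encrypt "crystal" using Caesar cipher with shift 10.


Word: "crystal"
Shift: 10
Each letter → (letter + shift) mod 26:
  'c' (2) + 10 = 12 → 'm'
  'r' (17) + 10 = 1 → 'b'
  'y' (24) + 10 = 8 → 'i'
  's' (18) + 10 = 2 → 'c'
  't' (19) + 10 = 3 → 'd'
  'a' (0) + 10 = 10 → 'k'
  'l' (11) + 10 = 21 → 'v'
Result = "mbicdkv"


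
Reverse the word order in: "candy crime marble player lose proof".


Original: "candy crime marble player lose proof"
Words (1..n): candy | crime | marble | player | lose | proof
Reversed (n..1): proof | lose | player | marble | crime | candy
Result = "proof lose player marble crime candy"


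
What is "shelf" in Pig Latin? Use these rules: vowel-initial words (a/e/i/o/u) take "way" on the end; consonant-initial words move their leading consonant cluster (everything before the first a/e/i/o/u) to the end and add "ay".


Word: "shelf"
Starts with consonant(s) → move to end, add 'ay'
Consonant cluster: "sh"
Pig Latin = "elfshay"


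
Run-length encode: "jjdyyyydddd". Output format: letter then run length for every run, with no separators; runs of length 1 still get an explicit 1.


String: "jjdyyyydddd"
Scanning for consecutive runs:
  'j' x 2
  'd' x 1
  'y' x 4
  'd' x 4
RLE = "j2d1y4d4"


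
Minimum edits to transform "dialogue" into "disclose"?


Word 1: "dialogue" (length 8)
Word 2: "disclose" (length 8)
One optimal edit sequence (insert/delete/substitute each cost 1):
  1. keep 'd'
  2. keep 'i'
  3. insert 's'  (+1)
  4. substitute 'a' -> 'c'  (+1)
  5. keep 'l'
  6. keep 'o'
  7. delete 'g'  (+1)
  8. substitute 'u' -> 's'  (+1)
  9. keep 'e'
Total edit operations: 4
Edit distance = 4


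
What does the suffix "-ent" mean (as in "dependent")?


Suffix: -ent
As in: dependent -> depend + -ent
Meaning = one who / that which


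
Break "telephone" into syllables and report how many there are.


Word: "telephone"
Syllable breakdown: tel | e | phone
Counting: 3 parts
= 3 syllables


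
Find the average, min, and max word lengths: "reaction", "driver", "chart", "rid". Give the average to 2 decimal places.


Lengths: "reaction"=8, "driver"=6, "chart"=5, "rid"=3
Sum = 22, Count = 4
Average = 22/4 = 5.50
= avg=5.50, min=3, max=8


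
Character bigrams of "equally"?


Word: "equally" (length 7)
Number of bigrams = 7 - 2 + 1 = 6
  Position 0: "eq"
  Position 1: "qu"
  Position 2: "ua"
  Position 3: "al"
  Position 4: "ll"
  Position 5: "ly"
Bigrams = "eq", "qu", "ua", "al", "ll", "ly"


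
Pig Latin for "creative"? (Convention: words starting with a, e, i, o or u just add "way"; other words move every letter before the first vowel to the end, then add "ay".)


Word: "creative"
Starts with consonant(s) → move to end, add 'ay'
Consonant cluster: "cr"
Pig Latin = "eativecray"


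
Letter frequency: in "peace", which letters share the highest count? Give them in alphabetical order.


Word: "peace"
Letter counts:
  'a': 1
  'c': 1
  'e': 2
  'p': 1
Maximum count = 2
Most frequent = 'e' (2 times each)


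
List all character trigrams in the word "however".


Word: "however" (length 7)
Number of trigrams = 7 - 3 + 1 = 5
  Position 0: "how"
  Position 1: "owe"
  Position 2: "wev"
  Position 3: "eve"
  Position 4: "ver"
Trigrams = "how", "owe", "wev", "eve", "ver"


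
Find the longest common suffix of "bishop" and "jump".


Word 1: "bishop"
Word 2: "jump"
Comparing from end:
  Pos -1: 'p' == 'p'
  Pos -2: 'o' != 'm' (stop)
LCS = "p" (length 1)


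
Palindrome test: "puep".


Word: "puep"
Reversed: "peup"
Forward == Backward? puep != peup
Palindrome = No


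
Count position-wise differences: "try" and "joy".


Comparing character by character (same length = 3):
  Pos 0: 't' vs 'j' !=
  Pos 1: 'r' vs 'o' !=
  Pos 2: 'y' vs 'y' =
Hamming distance = 2


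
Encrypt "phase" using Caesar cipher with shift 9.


Word: "phase"
Shift: 9
Each letter → (letter + shift) mod 26:
  'p' (15) + 9 = 24 → 'y'
  'h' (7) + 9 = 16 → 'q'
  'a' (0) + 9 = 9 → 'j'
  's' (18) + 9 = 1 → 'b'
  'e' (4) + 9 = 13 → 'n'
Result = "yqjbn"


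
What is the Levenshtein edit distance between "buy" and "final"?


Word 1: "buy" (length 3)
Word 2: "final" (length 5)
One optimal edit sequence (insert/delete/substitute each cost 1):
  1. insert 'f'  (+1)
  2. insert 'i'  (+1)
  3. substitute 'b' -> 'n'  (+1)
  4. substitute 'u' -> 'a'  (+1)
  5. substitute 'y' -> 'l'  (+1)
Total edit operations: 5
Edit distance = 5


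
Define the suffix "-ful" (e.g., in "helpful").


Suffix: -ful
As in: helpful -> help + -ful
Meaning = full of


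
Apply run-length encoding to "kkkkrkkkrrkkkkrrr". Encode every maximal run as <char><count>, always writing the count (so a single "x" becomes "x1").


String: "kkkkrkkkrrkkkkrrr"
Scanning for consecutive runs:
  'k' x 4
  'r' x 1
  'k' x 3
  'r' x 2
  'k' x 4
  'r' x 3
RLE = "k4r1k3r2k4r3"


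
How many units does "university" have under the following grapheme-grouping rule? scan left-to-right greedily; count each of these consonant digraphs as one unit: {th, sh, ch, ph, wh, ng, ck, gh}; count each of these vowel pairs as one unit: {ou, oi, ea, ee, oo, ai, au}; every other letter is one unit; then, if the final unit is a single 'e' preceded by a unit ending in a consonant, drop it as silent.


Word: "university" (10 letters)
Left-to-right scan:
  (1) 'u' (letter)
  (2) 'n' (letter)
  (3) 'i' (letter)
  (4) 'v' (letter)
  (5) 'e' (letter)
  (6) 'r' (letter)
  (7) 's' (letter)
  (8) 'i' (letter)
  (9) 't' (letter)
  (10) 'y' (letter)
Units from scan: 10
Sound units = 10 units


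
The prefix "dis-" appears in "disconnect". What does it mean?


Prefix: dis-
Example: disconnect = dis- + connect
Meaning = not / opposite


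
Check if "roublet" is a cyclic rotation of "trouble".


Word: "trouble", Candidate: "roublet"
Method: check if candidate is substring of word+word
"troubletrouble" contains "roublet"? Yes
Is rotation = Yes


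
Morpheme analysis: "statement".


Word: "statement"
Morphemes: state / -ment
Each morpheme carries meaning
= 2 morphemes


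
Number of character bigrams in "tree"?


Word: "tree" (length 4)
Number of 2-grams = length - 2 + 1 = 4 - 2 + 1
= 3


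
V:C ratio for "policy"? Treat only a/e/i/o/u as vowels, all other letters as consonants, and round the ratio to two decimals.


Word: "policy"
Vowels (a,e,i,o,u): 2
Consonants: 4
Ratio = 2/4
= 0.50


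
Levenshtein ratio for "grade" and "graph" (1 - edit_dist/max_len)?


Word 1: "grade" (length 5)
Word 2: "graph" (length 5)
One optimal edit sequence:
  1. keep 'g'
  2. keep 'r'
  3. keep 'a'
  4. substitute 'd' -> 'p'  (+1)
  5. substitute 'e' -> 'h'  (+1)
Edit distance = 2
Max length = max(5, 5) = 5
Similarity = 1 - 2/5
= 0.6000


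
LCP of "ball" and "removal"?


Word 1: "ball"
Word 2: "removal"
Comparing from start:
  Pos 0: 'b' != 'r' (stop)
LCP = "" (length 0)


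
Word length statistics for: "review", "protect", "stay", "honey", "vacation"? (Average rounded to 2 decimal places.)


Lengths: "review"=6, "protect"=7, "stay"=4, "honey"=5, "vacation"=8
Sum = 30, Count = 5
Average = 30/5 = 6.00
= avg=6.00, min=4, max=8


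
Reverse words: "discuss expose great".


Original: "discuss expose great"
Words (1..n): discuss | expose | great
Reversed (n..1): great | expose | discuss
Result = "great expose discuss"


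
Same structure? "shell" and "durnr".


Pattern of "shell": [0, 1, 2, 3, 3]
Pattern of "durnr": [0, 1, 2, 3, 2]
Patterns do not match
Same pattern = No


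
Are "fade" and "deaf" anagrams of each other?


Word 1: "fade" → sorted: adef
Word 2: "deaf" → sorted: adef
Same letters? adef == adef
Anagram = Yes


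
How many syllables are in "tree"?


Word: "tree"
Syllable breakdown: tree
Counting: 1 part
= 1 syllable


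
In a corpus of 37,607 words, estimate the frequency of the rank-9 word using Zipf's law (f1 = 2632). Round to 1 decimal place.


Zipf's law: f(r) = f(1) / r
f(1) = 2632
f(9) = 2632 / 9
= 292.4 occurrences


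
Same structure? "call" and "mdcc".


Pattern of "call": [0, 1, 2, 2]
Pattern of "mdcc": [0, 1, 2, 2]
Patterns match
Same pattern = Yes


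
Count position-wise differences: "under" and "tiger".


Comparing character by character (same length = 5):
  Pos 0: 'u' vs 't' !=
  Pos 1: 'n' vs 'i' !=
  Pos 2: 'd' vs 'g' !=
  Pos 3: 'e' vs 'e' =
  Pos 4: 'r' vs 'r' =
Hamming distance = 3


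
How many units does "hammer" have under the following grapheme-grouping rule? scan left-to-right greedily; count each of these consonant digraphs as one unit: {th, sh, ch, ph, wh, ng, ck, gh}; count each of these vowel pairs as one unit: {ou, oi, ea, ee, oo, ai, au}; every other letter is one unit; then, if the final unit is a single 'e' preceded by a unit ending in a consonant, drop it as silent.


Word: "hammer" (6 letters)
Left-to-right scan:
  (1) 'h' (letter)
  (2) 'a' (letter)
  (3) 'm' (letter)
  (4) 'm' (letter)
  (5) 'e' (letter)
  (6) 'r' (letter)
Units from scan: 6
Sound units = 6 units


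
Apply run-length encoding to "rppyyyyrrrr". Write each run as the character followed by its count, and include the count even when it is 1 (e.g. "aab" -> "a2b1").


String: "rppyyyyrrrr"
Scanning for consecutive runs:
  'r' x 1
  'p' x 2
  'y' x 4
  'r' x 4
RLE = "r1p2y4r4"


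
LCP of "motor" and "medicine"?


Word 1: "motor"
Word 2: "medicine"
Comparing from start:
  Pos 0: 'm' == 'm'
  Pos 1: 'o' != 'e' (stop)
LCP = "m" (length 1)


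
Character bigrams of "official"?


Word: "official" (length 8)
Number of bigrams = 8 - 2 + 1 = 7
  Position 0: "of"
  Position 1: "ff"
  Position 2: "fi"
  Position 3: "ic"
  Position 4: "ci"
  Position 5: "ia"
  Position 6: "al"
Bigrams = "of", "ff", "fi", "ic", "ci", "ia", "al"


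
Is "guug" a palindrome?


Word: "guug"
Reversed: "guug"
Forward == Backward? guug == guug
Palindrome = Yes


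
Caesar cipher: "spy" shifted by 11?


Word: "spy"
Shift: 11
Each letter → (letter + shift) mod 26:
  's' (18) + 11 = 3 → 'd'
  'p' (15) + 11 = 0 → 'a'
  'y' (24) + 11 = 9 → 'j'
Result = "daj"


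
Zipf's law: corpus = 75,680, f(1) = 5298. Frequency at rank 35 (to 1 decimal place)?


Zipf's law: f(r) = f(1) / r
f(1) = 5298
f(35) = 5298 / 35
= 151.4 occurrences


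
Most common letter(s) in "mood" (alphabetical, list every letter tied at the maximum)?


Word: "mood"
Letter counts:
  'd': 1
  'm': 1
  'o': 2
Maximum count = 2
Most frequent = 'o' (2 times each)


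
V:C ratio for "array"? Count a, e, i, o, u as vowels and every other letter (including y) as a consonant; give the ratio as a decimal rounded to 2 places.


Word: "array"
Vowels (a,e,i,o,u): 2
Consonants: 3
Ratio = 2/3
= 0.67


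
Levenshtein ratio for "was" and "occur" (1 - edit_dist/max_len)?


Word 1: "was" (length 3)
Word 2: "occur" (length 5)
One optimal edit sequence:
  1. insert 'o'  (+1)
  2. insert 'c'  (+1)
  3. substitute 'w' -> 'c'  (+1)
  4. substitute 'a' -> 'u'  (+1)
  5. substitute 's' -> 'r'  (+1)
Edit distance = 5
Max length = max(3, 5) = 5
Similarity = 1 - 5/5
= 0.0000


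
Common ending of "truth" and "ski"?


Word 1: "truth"
Word 2: "ski"
Comparing from end:
  Pos -1: 'h' != 'i' (stop)
LCS = "" (length 0)


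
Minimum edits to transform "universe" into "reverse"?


Word 1: "universe" (length 8)
Word 2: "reverse" (length 7)
One optimal edit sequence (insert/delete/substitute each cost 1):
  1. delete 'u'  (+1)
  2. substitute 'n' -> 'r'  (+1)
  3. substitute 'i' -> 'e'  (+1)
  4. keep 'v'
  5. keep 'e'
  6. keep 'r'
  7. keep 's'
  8. keep 'e'
Total edit operations: 3
Edit distance = 3


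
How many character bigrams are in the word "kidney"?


Word: "kidney" (length 6)
Number of 2-grams = length - 2 + 1 = 6 - 2 + 1
= 5


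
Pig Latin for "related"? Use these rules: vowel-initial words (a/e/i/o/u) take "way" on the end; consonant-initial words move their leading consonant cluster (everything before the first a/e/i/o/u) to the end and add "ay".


Word: "related"
Starts with consonant(s) → move to end, add 'ay'
Consonant cluster: "r"
Pig Latin = "elatedray"


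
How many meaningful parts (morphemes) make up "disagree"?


Word: "disagree"
Morphemes: dis- / agree
Each morpheme carries meaning
= 2 morphemes


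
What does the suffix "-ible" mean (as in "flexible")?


Suffix: -ible
Example: flexible = flex + -ible
Meaning = capable of


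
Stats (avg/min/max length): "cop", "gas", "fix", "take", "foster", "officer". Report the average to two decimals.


Lengths: "cop"=3, "gas"=3, "fix"=3, "take"=4, "foster"=6, "officer"=7
Sum = 26, Count = 6
Average = 26/6 = 4.33
= avg=4.33, min=3, max=7


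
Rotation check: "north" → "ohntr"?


Word: "north", Candidate: "ohntr"
Method: check if candidate is substring of word+word
"northnorth" contains "ohntr"? No
Is rotation = No


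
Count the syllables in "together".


Word: "together"
Syllable breakdown: to · geth · er
Counting: 3 parts
= 3 syllables


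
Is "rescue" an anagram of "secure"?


Word 1: "secure" → sorted: ceersu
Word 2: "rescue" → sorted: ceersu
Same letters? ceersu == ceersu
Anagram = Yes


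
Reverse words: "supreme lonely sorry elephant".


Original: "supreme lonely sorry elephant"
Words (1..n): supreme | lonely | sorry | elephant
Reversed (n..1): elephant | sorry | lonely | supreme
Result = "elephant sorry lonely supreme"


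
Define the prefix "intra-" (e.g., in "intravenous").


Prefix: intra-
As in: intravenous -> intra- + venous
Meaning = within


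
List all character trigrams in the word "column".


Word: "column" (length 6)
Number of trigrams = 6 - 3 + 1 = 4
  Position 0: "col"
  Position 1: "olu"
  Position 2: "lum"
  Position 3: "umn"
Trigrams = "col", "olu", "lum", "umn"


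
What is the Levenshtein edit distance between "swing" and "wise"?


Word 1: "swing" (length 5)
Word 2: "wise" (length 4)
One optimal edit sequence (insert/delete/substitute each cost 1):
  1. delete 's'  (+1)
  2. keep 'w'
  3. keep 'i'
  4. substitute 'n' -> 's'  (+1)
  5. substitute 'g' -> 'e'  (+1)
Total edit operations: 3
Edit distance = 3


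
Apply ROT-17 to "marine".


Word: "marine"
Shift: 17
Each letter → (letter + shift) mod 26:
  'm' (12) + 17 = 3 → 'd'
  'a' (0) + 17 = 17 → 'r'
  'r' (17) + 17 = 8 → 'i'
  'i' (8) + 17 = 25 → 'z'
  'n' (13) + 17 = 4 → 'e'
  'e' (4) + 17 = 21 → 'v'
Result = "drizev"


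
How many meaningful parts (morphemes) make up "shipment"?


Word: "shipment"
Morphemes: ship | -ment
Each morpheme carries meaning
= 2 morphemes


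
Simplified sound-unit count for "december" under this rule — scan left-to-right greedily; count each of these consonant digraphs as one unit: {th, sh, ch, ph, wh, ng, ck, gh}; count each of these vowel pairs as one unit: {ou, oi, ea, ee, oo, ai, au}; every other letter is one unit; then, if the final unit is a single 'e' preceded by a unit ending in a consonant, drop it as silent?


Word: "december" (8 letters)
Left-to-right scan:
  (1) 'd' (letter)
  (2) 'e' (letter)
  (3) 'c' (letter)
  (4) 'e' (letter)
  (5) 'm' (letter)
  (6) 'b' (letter)
  (7) 'e' (letter)
  (8) 'r' (letter)
Units from scan: 8
Sound units = 8 units


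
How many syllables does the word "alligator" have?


Word: "alligator"
Syllable breakdown: al-li-ga-tor
Counting: 4 parts
= 4 syllables


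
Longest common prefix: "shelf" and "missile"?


Word 1: "shelf"
Word 2: "missile"
Comparing from start:
  Pos 0: 's' != 'm' (stop)
LCP = "" (length 0)


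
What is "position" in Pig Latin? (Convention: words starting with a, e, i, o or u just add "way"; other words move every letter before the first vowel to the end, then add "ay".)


Word: "position"
Starts with consonant(s) → move to end, add 'ay'
Consonant cluster: "p"
Pig Latin = "ositionpay"


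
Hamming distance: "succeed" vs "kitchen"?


Comparing character by character (same length = 7):
  Pos 0: 's' vs 'k' !=
  Pos 1: 'u' vs 'i' !=
  Pos 2: 'c' vs 't' !=
  Pos 3: 'c' vs 'c' =
  Pos 4: 'e' vs 'h' !=
  Pos 5: 'e' vs 'e' =
  Pos 6: 'd' vs 'n' !=
Hamming distance = 5


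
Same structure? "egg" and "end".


Pattern of "egg": [0, 1, 1]
Pattern of "end": [0, 1, 2]
Patterns do not match
Same pattern = No


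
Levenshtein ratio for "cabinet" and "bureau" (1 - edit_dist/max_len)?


Word 1: "cabinet" (length 7)
Word 2: "bureau" (length 6)
One optimal edit sequence:
  1. delete 'c'  (+1)
  2. delete 'a'  (+1)
  3. keep 'b'
  4. substitute 'i' -> 'u'  (+1)
  5. substitute 'n' -> 'r'  (+1)
  6. keep 'e'
  7. insert 'a'  (+1)
  8. substitute 't' -> 'u'  (+1)
Edit distance = 6
Max length = max(7, 6) = 7
Similarity = 1 - 6/7
= 0.1429


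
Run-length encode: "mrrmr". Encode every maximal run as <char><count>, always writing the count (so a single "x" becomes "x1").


String: "mrrmr"
Scanning for consecutive runs:
  'm' x 1
  'r' x 2
  'm' x 1
  'r' x 1
RLE = "m1r2m1r1"


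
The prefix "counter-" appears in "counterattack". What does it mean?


Prefix: counter-
Example: counterattack = counter- + attack
Meaning = against / opposite


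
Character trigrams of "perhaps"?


Word: "perhaps" (length 7)
Number of trigrams = 7 - 3 + 1 = 5
  Position 0: "per"
  Position 1: "erh"
  Position 2: "rha"
  Position 3: "hap"
  Position 4: "aps"
Trigrams = "per", "erh", "rha", "hap", "aps"


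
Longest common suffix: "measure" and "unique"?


Word 1: "measure"
Word 2: "unique"
Comparing from end:
  Pos -1: 'e' == 'e'
  Pos -2: 'r' != 'u' (stop)
LCS = "e" (length 1)


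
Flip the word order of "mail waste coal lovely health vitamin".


Original: "mail waste coal lovely health vitamin"
Words (1..n): mail | waste | coal | lovely | health | vitamin
Reversed (n..1): vitamin | health | lovely | coal | waste | mail
Result = "vitamin health lovely coal waste mail"


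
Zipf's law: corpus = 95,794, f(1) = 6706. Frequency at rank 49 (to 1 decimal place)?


Zipf's law: f(r) = f(1) / r
f(1) = 6706
f(49) = 6706 / 49
= 136.9 occurrences


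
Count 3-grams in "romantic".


Word: "romantic" (length 8)
Number of 3-grams = length - 3 + 1 = 8 - 3 + 1
= 6


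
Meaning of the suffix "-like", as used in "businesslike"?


Suffix: -like
As in: businesslike -> business + -like
Meaning = resembling


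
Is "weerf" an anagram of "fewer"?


Word 1: "fewer" → sorted: eefrw
Word 2: "weerf" → sorted: eefrw
Same letters? eefrw == eefrw
Anagram = Yes


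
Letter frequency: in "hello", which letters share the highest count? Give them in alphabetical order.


Word: "hello"
Letter counts:
  'e': 1
  'h': 1
  'l': 2
  'o': 1
Maximum count = 2
Most frequent = 'l' (2 times each)


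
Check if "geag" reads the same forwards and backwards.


Word: "geag"
Reversed: "gaeg"
Forward == Backward? geag != gaeg
Palindrome = No


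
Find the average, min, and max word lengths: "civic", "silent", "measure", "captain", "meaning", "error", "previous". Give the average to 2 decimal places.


Lengths: "civic"=5, "silent"=6, "measure"=7, "captain"=7, "meaning"=7, "error"=5, "previous"=8
Sum = 45, Count = 7
Average = 45/7 = 6.43
= avg=6.43, min=5, max=8


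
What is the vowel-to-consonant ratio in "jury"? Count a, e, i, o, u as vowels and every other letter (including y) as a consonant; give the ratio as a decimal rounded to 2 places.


Word: "jury"
Vowels (a,e,i,o,u): 1
Consonants: 3
Ratio = 1/3
= 0.33


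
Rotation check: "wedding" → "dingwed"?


Word: "wedding", Candidate: "dingwed"
Method: check if candidate is substring of word+word
"weddingwedding" contains "dingwed"? Yes
Is rotation = Yes


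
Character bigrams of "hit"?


Word: "hit" (length 3)
Number of bigrams = 3 - 2 + 1 = 2
  Position 0: "hi"
  Position 1: "it"
Bigrams = "hi", "it"


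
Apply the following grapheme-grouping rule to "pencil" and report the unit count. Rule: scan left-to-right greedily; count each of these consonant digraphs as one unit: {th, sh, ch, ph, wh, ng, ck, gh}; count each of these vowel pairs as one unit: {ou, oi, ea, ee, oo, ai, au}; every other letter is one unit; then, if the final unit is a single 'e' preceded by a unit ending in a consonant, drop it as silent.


Word: "pencil" (6 letters)
Left-to-right scan:
  [1] 'p' (letter)
  [2] 'e' (letter)
  [3] 'n' (letter)
  [4] 'c' (letter)
  [5] 'i' (letter)
  [6] 'l' (letter)
Units from scan: 6
Sound units = 6 units


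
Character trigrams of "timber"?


Word: "timber" (length 6)
Number of trigrams = 6 - 3 + 1 = 4
  Position 0: "tim"
  Position 1: "imb"
  Position 2: "mbe"
  Position 3: "ber"
Trigrams = "tim", "imb", "mbe", "ber"


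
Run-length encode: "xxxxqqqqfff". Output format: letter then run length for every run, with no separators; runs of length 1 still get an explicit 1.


String: "xxxxqqqqfff"
Scanning for consecutive runs:
  'x' x 4
  'q' x 4
  'f' x 3
RLE = "x4q4f3"


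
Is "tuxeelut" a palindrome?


Word: "tuxeelut"
Reversed: "tuleexut"
Forward == Backward? tuxeelut != tuleexut
Palindrome = No


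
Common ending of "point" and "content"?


Word 1: "point"
Word 2: "content"
Comparing from end:
  Pos -1: 't' == 't'
  Pos -2: 'n' == 'n'
  Pos -3: 'i' != 'e' (stop)
LCS = "nt" (length 2)


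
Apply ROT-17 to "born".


Word: "born"
Shift: 17
Each letter → (letter + shift) mod 26:
  'b' (1) + 17 = 18 → 's'
  'o' (14) + 17 = 5 → 'f'
  'r' (17) + 17 = 8 → 'i'
  'n' (13) + 17 = 4 → 'e'
Result = "sfie"


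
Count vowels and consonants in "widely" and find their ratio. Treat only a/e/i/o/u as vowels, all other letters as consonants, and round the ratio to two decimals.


Word: "widely"
Vowels (a,e,i,o,u): 2
Consonants: 4
Ratio = 2/4
= 0.50


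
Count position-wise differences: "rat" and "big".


Comparing character by character (same length = 3):
  Pos 0: 'r' vs 'b' !=
  Pos 1: 'a' vs 'i' !=
  Pos 2: 't' vs 'g' !=
Hamming distance = 3


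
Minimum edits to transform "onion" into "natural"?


Word 1: "onion" (length 5)
Word 2: "natural" (length 7)
One optimal edit sequence (insert/delete/substitute each cost 1):
  1. insert 'n'  (+1)
  2. insert 'a'  (+1)
  3. substitute 'o' -> 't'  (+1)
  4. substitute 'n' -> 'u'  (+1)
  5. substitute 'i' -> 'r'  (+1)
  6. substitute 'o' -> 'a'  (+1)
  7. substitute 'n' -> 'l'  (+1)
Total edit operations: 7
Edit distance = 7


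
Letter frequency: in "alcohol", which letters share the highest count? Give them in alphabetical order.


Word: "alcohol"
Letter counts:
  'a': 1
  'c': 1
  'h': 1
  'l': 2
  'o': 2
Maximum count = 2
Most frequent = 'l', 'o' (2 times each)


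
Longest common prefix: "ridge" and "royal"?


Word 1: "ridge"
Word 2: "royal"
Comparing from start:
  Pos 0: 'r' == 'r'
  Pos 1: 'i' != 'o' (stop)
LCP = "r" (length 1)


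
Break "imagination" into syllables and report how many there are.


Word: "imagination"
Syllable breakdown: i | mag | i | na | tion
Counting: 5 parts
= 5 syllables


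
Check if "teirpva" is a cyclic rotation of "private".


Word: "private", Candidate: "teirpva"
Method: check if candidate is substring of word+word
"privateprivate" contains "teirpva"? No
Is rotation = No


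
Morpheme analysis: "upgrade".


Word: "upgrade"
Morphemes: up- | grade
Each morpheme carries meaning
= 2 morphemes


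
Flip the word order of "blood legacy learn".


Original: "blood legacy learn"
Words (1..n): blood | legacy | learn
Reversed (n..1): learn | legacy | blood
Result = "learn legacy blood"


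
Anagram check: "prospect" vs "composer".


Word 1: "prospect" → sorted: ceopprst
Word 2: "composer" → sorted: cemooprs
Same letters? ceopprst != cemooprs
Anagram = No


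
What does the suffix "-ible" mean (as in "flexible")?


Suffix: -ible
Example: flexible = flex + -ible
Meaning = capable of


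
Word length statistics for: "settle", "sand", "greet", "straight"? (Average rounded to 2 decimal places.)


Lengths: "settle"=6, "sand"=4, "greet"=5, "straight"=8
Sum = 23, Count = 4
Average = 23/4 = 5.75
= avg=5.75, min=4, max=8


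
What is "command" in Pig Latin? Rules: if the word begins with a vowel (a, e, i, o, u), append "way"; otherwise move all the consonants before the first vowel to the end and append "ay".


Word: "command"
Starts with consonant(s) → move to end, add 'ay'
Consonant cluster: "c"
Pig Latin = "ommandcay"


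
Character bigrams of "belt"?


Word: "belt" (length 4)
Number of bigrams = 4 - 2 + 1 = 3
  Position 0: "be"
  Position 1: "el"
  Position 2: "lt"
Bigrams = "be", "el", "lt"


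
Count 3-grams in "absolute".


Word: "absolute" (length 8)
Number of 3-grams = length - 3 + 1 = 8 - 3 + 1
= 6


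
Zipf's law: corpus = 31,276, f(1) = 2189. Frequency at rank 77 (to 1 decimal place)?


Zipf's law: f(r) = f(1) / r
f(1) = 2189
f(77) = 2189 / 77
= 28.4 occurrences
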